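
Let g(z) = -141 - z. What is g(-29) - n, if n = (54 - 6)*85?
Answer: -4192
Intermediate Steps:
n = 4080 (n = 48*85 = 4080)
g(-29) - n = (-141 - 1*(-29)) - 1*4080 = (-141 + 29) - 4080 = -112 - 4080 = -4192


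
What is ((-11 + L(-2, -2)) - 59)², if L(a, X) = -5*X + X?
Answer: 3844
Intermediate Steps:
L(a, X) = -4*X
((-11 + L(-2, -2)) - 59)² = ((-11 - 4*(-2)) - 59)² = ((-11 + 8) - 59)² = (-3 - 59)² = (-62)² = 3844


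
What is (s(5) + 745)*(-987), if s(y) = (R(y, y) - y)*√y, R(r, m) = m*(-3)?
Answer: -735315 + 19740*√5 ≈ -6.9118e+5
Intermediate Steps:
R(r, m) = -3*m
s(y) = -4*y^(3/2) (s(y) = (-3*y - y)*√y = (-4*y)*√y = -4*y^(3/2))
(s(5) + 745)*(-987) = (-20*√5 + 745)*(-987) = (745 - 20*√5)*(-987) = -735315 + 19740*√5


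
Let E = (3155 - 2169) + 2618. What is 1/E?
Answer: 1/3604 ≈ 0.00027747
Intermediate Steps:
E = 3604 (E = 986 + 2618 = 3604)
1/E = 1/3604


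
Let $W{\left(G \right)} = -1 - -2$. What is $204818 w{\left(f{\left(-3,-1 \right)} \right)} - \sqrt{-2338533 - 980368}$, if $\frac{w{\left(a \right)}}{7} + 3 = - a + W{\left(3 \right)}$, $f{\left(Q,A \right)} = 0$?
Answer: $-2867452 - i \sqrt{3318901} \approx -2.8675 \cdot 10^{6} - 1821.8 i$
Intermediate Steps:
$W{\left(G \right)} = 1$ ($W{\left(G \right)} = -1 + 2 = 1$)
$w{\left(a \right)} = -14 - 7 a$ ($w{\left(a \right)} = -21 + 7 \left(- a + 1\right) = -21 + 7 \left(1 - a\right) = -21 - \left(-7 + 7 a\right) = -14 - 7 a$)
$204818 w{\left(f{\left(-3,-1 \right)} \right)} - \sqrt{-2338533 - 980368} = 204818 \left(-14 - 0\right) - \sqrt{-2338533 - 980368} = 204818 \left(-14 + 0\right) - \sqrt{-3318901} = 204818 \left(-14\right) - i \sqrt{3318901} = -2867452 - i \sqrt{3318901}$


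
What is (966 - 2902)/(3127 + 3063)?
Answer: -968/3095 ≈ -0.31276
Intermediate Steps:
(966 - 2902)/(3127 + 3063) = -1936/6190 = -1936*1/6190 = -968/3095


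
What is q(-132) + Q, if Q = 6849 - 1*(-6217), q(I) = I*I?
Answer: 30490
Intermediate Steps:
q(I) = I²
Q = 13066 (Q = 6849 + 6217 = 13066)
q(-132) + Q = (-132)² + 13066 = 17424 + 13066 = 30490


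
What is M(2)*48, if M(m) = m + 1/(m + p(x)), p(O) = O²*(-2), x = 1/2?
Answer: 128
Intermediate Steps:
x = ½ ≈ 0.50000
p(O) = -2*O²
M(m) = m + 1/(-½ + m) (M(m) = m + 1/(m - 2*(½)²) = m + 1/(m - 2*¼) = m + 1/(m - ½) = m + 1/(-½ + m))
M(2)*48 = ((2 - 1*2 + 2*2²)/(-1 + 2*2))*48 = ((2 - 2 + 2*4)/(-1 + 4))*48 = ((2 - 2 + 8)/3)*48 = ((⅓)*8)*48 = (8/3)*48 = 128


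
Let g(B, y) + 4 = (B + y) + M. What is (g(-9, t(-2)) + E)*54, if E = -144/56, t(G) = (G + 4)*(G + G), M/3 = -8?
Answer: -17982/7 ≈ -2568.9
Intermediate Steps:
M = -24 (M = 3*(-8) = -24)
t(G) = 2*G*(4 + G) (t(G) = (4 + G)*(2*G) = 2*G*(4 + G))
g(B, y) = -28 + B + y (g(B, y) = -4 + ((B + y) - 24) = -4 + (-24 + B + y) = -28 + B + y)
E = -18/7 (E = -144*1/56 = -18/7 ≈ -2.5714)
(g(-9, t(-2)) + E)*54 = ((-28 - 9 + 2*(-2)*(4 - 2)) - 18/7)*54 = ((-28 - 9 + 2*(-2)*2) - 18/7)*54 = ((-28 - 9 - 8) - 18/7)*54 = (-45 - 18/7)*54 = -333/7*54 = -17982/7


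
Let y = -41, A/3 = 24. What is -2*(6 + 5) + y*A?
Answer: -2974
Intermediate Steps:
A = 72 (A = 3*24 = 72)
-2*(6 + 5) + y*A = -2*(6 + 5) - 41*72 = -2*11 - 2952 = -22 - 2952 = -2974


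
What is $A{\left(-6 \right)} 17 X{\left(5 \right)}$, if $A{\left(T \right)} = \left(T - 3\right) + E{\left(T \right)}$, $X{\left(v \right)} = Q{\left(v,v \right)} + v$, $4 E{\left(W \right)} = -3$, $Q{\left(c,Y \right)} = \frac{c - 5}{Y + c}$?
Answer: $- \frac{3315}{4} \approx -828.75$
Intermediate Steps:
$Q{\left(c,Y \right)} = \frac{-5 + c}{Y + c}$
$E{\left(W \right)} = - \frac{3}{4}$ ($E{\left(W \right)} = \frac{1}{4} \left(-3\right) = - \frac{3}{4}$)
$X{\left(v \right)} = v + \frac{-5 + v}{2 v}$ ($X{\left(v \right)} = \frac{-5 + v}{v + v} + v = \frac{-5 + v}{2 v} + v = v + \frac{-5 + v}{2 v}$)
$A{\left(T \right)} = - \frac{15}{4} + T$ ($A{\left(T \right)} = \left(T - 3\right) - \frac{3}{4} = \left(-3 + T\right) - \frac{3}{4} = - \frac{15}{4} + T$)
$A{\left(-6 \right)} 17 X{\left(5 \right)} = \left(- \frac{15}{4} - 6\right) 17 \left(\frac{1}{2} + 5 - \frac{5}{2 \cdot 5}\right) = \left(- \frac{39}{4}\right) 17 \left(\frac{1}{2} + 5 - \frac{1}{2}\right) = - \frac{663 \left(\frac{1}{2} + 5 - \frac{1}{2}\right)}{4} = \left(- \frac{663}{4}\right) 5 = - \frac{3315}{4}$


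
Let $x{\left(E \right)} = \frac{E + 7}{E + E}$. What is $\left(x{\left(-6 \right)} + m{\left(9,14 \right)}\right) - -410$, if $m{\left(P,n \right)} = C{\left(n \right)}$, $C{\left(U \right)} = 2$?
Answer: $\frac{4943}{12} \approx 411.92$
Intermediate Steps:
$m{\left(P,n \right)} = 2$
$x{\left(E \right)} = \frac{7 + E}{2 E}$
$\left(x{\left(-6 \right)} + m{\left(9,14 \right)}\right) - -410 = \left(\frac{7 - 6}{2 \left(-6\right)} + 2\right) - -410 = \left(\frac{1}{2} \left(- \frac{1}{6}\right) 1 + 2\right) + 410 = \left(- \frac{1}{12} + 2\right) + 410 = \frac{23}{12} + 410 = \frac{4943}{12}$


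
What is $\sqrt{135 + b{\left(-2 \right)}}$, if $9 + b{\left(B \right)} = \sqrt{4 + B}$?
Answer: $\sqrt{126 + \sqrt{2}} \approx 11.288$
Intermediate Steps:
$b{\left(B \right)} = -9 + \sqrt{4 + B}$
$\sqrt{135 + b{\left(-2 \right)}} = \sqrt{135 - \left(9 - \sqrt{4 - 2}\right)} = \sqrt{135 - \left(9 - \sqrt{2}\right)} = \sqrt{126 + \sqrt{2}}$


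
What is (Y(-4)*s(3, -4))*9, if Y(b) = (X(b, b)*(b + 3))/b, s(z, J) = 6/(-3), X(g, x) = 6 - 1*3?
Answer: -27/2 ≈ -13.500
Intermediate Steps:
X(g, x) = 3 (X(g, x) = 6 - 3 = 3)
s(z, J) = -2 (s(z, J) = 6*(-⅓) = -2)
Y(b) = (9 + 3*b)/b (Y(b) = (3*(b + 3))/b = (3*(3 + b))/b = (9 + 3*b)/b)
(Y(-4)*s(3, -4))*9 = ((3 + 9/(-4))*(-2))*9 = ((3 + 9*(-¼))*(-2))*9 = ((3 - 9/4)*(-2))*9 = ((¾)*(-2))*9 = -3/2*9 = -27/2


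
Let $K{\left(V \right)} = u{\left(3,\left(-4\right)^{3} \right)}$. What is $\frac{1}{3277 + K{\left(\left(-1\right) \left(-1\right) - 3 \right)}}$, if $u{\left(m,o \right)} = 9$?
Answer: $\frac{1}{3286} \approx 0.00030432$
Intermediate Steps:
$K{\left(V \right)} = 9$
$\frac{1}{3277 + K{\left(\left(-1\right) \left(-1\right) - 3 \right)}} = \frac{1}{3277 + 9} = \frac{1}{3286}$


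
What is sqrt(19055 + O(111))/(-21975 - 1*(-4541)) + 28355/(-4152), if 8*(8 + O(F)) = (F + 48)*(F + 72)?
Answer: -28355/4152 - sqrt(362946)/69736 ≈ -6.8379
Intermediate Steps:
O(F) = -8 + (48 + F)*(72 + F)/8 (O(F) = -8 + ((F + 48)*(F + 72))/8 = -8 + ((48 + F)*(72 + F))/8 = -8 + (48 + F)*(72 + F)/8)
sqrt(19055 + O(111))/(-21975 - 1*(-4541)) + 28355/(-4152) = sqrt(19055 + (424 + 15*111 + (1/8)*111**2))/(-21975 - 1*(-4541)) + 28355/(-4152) = sqrt(19055 + (424 + 1665 + (1/8)*12321))/(-21975 + 4541) + 28355*(-1/4152) = sqrt(19055 + (424 + 1665 + 12321/8))/(-17434) - 28355/4152 = sqrt(19055 + 29033/8)*(-1/17434) - 28355/4152 = sqrt(181473/8)*(-1/17434) - 28355/4152 = (sqrt(362946)/4)*(-1/17434) - 28355/4152 = -sqrt(362946)/69736 - 28355/4152 = -28355/4152 - sqrt(362946)/69736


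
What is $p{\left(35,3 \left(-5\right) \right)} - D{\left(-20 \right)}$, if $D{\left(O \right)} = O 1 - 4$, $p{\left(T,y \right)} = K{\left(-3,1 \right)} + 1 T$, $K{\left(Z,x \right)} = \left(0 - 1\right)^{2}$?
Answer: $60$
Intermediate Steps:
$K{\left(Z,x \right)} = 1$ ($K{\left(Z,x \right)} = \left(-1\right)^{2} = 1$)
$p{\left(T,y \right)} = 1 + T$ ($p{\left(T,y \right)} = 1 + 1 T = 1 + T$)
$D{\left(O \right)} = -4 + O$ ($D{\left(O \right)} = O - 4 = -4 + O$)
$p{\left(35,3 \left(-5\right) \right)} - D{\left(-20 \right)} = \left(1 + 35\right) - \left(-4 - 20\right) = 36 - -24 = 36 + 24 = 60$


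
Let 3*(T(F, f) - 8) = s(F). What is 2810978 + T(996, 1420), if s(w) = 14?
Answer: 8432972/3 ≈ 2.8110e+6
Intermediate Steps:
T(F, f) = 38/3 (T(F, f) = 8 + (1/3)*14 = 8 + 14/3 = 38/3)
2810978 + T(996, 1420) = 2810978 + 38/3 = 8432972/3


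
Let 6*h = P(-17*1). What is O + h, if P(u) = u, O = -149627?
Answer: -897779/6 ≈ -1.4963e+5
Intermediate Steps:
h = -17/6 (h = (-17*1)/6 = (1/6)*(-17) = -17/6 ≈ -2.8333)
O + h = -149627 - 17/6 = -897779/6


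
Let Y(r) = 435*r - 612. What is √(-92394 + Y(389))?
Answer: √76209 ≈ 276.06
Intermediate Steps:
Y(r) = -612 + 435*r
√(-92394 + Y(389)) = √(-92394 + (-612 + 435*389)) = √(-92394 + (-612 + 169215)) = √(-92394 + 168603) = √76209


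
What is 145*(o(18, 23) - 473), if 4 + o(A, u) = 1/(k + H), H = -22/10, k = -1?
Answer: -1107365/16 ≈ -69210.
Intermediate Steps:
H = -11/5 (H = -22*1/10 = -11/5 ≈ -2.2000)
o(A, u) = -69/16 (o(A, u) = -4 + 1/(-1 - 11/5) = -4 + 1/(-16/5) = -4 - 5/16 = -69/16)
145*(o(18, 23) - 473) = 145*(-69/16 - 473) = 145*(-7637/16) = -1107365/16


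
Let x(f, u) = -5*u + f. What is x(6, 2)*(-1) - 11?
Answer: -7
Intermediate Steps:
x(f, u) = f - 5*u
x(6, 2)*(-1) - 11 = (6 - 5*2)*(-1) - 11 = (6 - 10)*(-1) - 11 = -4*(-1) - 11 = 4 - 11 = -7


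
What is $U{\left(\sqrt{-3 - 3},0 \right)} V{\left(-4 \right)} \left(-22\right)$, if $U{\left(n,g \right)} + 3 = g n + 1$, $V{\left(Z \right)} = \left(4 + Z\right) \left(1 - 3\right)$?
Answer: $0$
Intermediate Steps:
$V{\left(Z \right)} = -8 - 2 Z$ ($V{\left(Z \right)} = \left(4 + Z\right) \left(-2\right) = -8 - 2 Z$)
$U{\left(n,g \right)} = -2 + g n$ ($U{\left(n,g \right)} = -3 + \left(g n + 1\right) = -3 + \left(1 + g n\right) = -2 + g n$)
$U{\left(\sqrt{-3 - 3},0 \right)} V{\left(-4 \right)} \left(-22\right) = \left(-2 + 0 \sqrt{-3 - 3}\right) \left(-8 - -8\right) \left(-22\right) = \left(-2 + 0 \sqrt{-6}\right) \left(-8 + 8\right) \left(-22\right) = \left(-2 + 0 i \sqrt{6}\right) 0 \left(-22\right) = \left(-2 + 0\right) 0 \left(-22\right) = \left(-2\right) 0 \left(-22\right) = 0 \left(-22\right) = 0$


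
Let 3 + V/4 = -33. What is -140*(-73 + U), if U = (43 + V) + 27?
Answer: 20580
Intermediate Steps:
V = -144 (V = -12 + 4*(-33) = -12 - 132 = -144)
U = -74 (U = (43 - 144) + 27 = -101 + 27 = -74)
-140*(-73 + U) = -140*(-73 - 74) = -140*(-147) = 20580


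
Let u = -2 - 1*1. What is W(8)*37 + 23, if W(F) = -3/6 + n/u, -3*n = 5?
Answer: 451/18 ≈ 25.056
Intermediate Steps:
n = -5/3 (n = -⅓*5 = -5/3 ≈ -1.6667)
u = -3 (u = -2 - 1 = -3)
W(F) = 1/18 (W(F) = -3/6 - 5/3/(-3) = -3*⅙ - 5/3*(-⅓) = -½ + 5/9 = 1/18)
W(8)*37 + 23 = (1/18)*37 + 23 = 37/18 + 23 = 451/18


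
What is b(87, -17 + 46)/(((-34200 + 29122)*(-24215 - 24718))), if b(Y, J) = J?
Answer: 29/248481774 ≈ 1.1671e-7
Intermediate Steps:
b(87, -17 + 46)/(((-34200 + 29122)*(-24215 - 24718))) = (-17 + 46)/(((-34200 + 29122)*(-24215 - 24718))) = 29/((-5078*(-48933))) = 29/248481774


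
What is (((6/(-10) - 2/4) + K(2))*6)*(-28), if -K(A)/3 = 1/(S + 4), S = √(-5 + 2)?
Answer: 27636/95 - 504*I*√3/19 ≈ 290.91 - 45.945*I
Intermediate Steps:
S = I*√3 (S = √(-3) = I*√3 ≈ 1.732*I)
K(A) = -3/(4 + I*√3) (K(A) = -3/(I*√3 + 4) = -3/(4 + I*√3))
(((6/(-10) - 2/4) + K(2))*6)*(-28) = (((6/(-10) - 2/4) + (-12/19 + 3*I*√3/19))*6)*(-28) = (((6*(-⅒) - 2*¼) + (-12/19 + 3*I*√3/19))*6)*(-28) = (((-⅗ - ½) + (-12/19 + 3*I*√3/19))*6)*(-28) = ((-11/10 + (-12/19 + 3*I*√3/19))*6)*(-28) = ((-329/190 + 3*I*√3/19)*6)*(-28) = (-987/95 + 18*I*√3/19)*(-28) = 27636/95 - 504*I*√3/19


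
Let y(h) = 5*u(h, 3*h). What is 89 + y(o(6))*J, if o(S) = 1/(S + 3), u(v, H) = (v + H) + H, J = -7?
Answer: 556/9 ≈ 61.778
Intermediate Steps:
u(v, H) = v + 2*H (u(v, H) = (H + v) + H = v + 2*H)
o(S) = 1/(3 + S)
y(h) = 35*h (y(h) = 5*(h + 2*(3*h)) = 5*(h + 6*h) = 5*(7*h) = 35*h)
89 + y(o(6))*J = 89 + (35/(3 + 6))*(-7) = 89 + (35/9)*(-7) = 89 - 245/9 = 556/9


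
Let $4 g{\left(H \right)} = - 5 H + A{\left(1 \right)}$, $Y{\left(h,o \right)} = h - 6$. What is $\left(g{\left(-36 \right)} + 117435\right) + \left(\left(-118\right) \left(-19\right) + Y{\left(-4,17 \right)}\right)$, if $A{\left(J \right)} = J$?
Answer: $\frac{478849}{4} \approx 1.1971 \cdot 10^{5}$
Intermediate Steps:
$Y{\left(h,o \right)} = -6 + h$
$g{\left(H \right)} = \frac{1}{4} - \frac{5 H}{4}$ ($g{\left(H \right)} = \frac{- 5 H + 1}{4} = \frac{1 - 5 H}{4} = \frac{1}{4} - \frac{5 H}{4}$)
$\left(g{\left(-36 \right)} + 117435\right) + \left(\left(-118\right) \left(-19\right) + Y{\left(-4,17 \right)}\right) = \left(\left(\frac{1}{4} - -45\right) + 117435\right) - -2232 = \left(\left(\frac{1}{4} + 45\right) + 117435\right) + \left(2242 - 10\right) = \left(\frac{181}{4} + 117435\right) + 2232 = \frac{469921}{4} + 2232 = \frac{478849}{4}$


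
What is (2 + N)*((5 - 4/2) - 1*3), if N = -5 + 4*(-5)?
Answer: 0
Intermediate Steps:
N = -25 (N = -5 - 20 = -25)
(2 + N)*((5 - 4/2) - 1*3) = (2 - 25)*((5 - 4/2) - 1*3) = -23*((5 - 4/2) - 3) = -23*((5 - 1*2) - 3) = -23*((5 - 2) - 3) = -23*(3 - 3) = -23*0 = 0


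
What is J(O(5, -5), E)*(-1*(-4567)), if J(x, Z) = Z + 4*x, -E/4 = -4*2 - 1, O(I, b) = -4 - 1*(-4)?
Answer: 164412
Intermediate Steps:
O(I, b) = 0 (O(I, b) = -4 + 4 = 0)
E = 36 (E = -4*(-4*2 - 1) = -4*(-8 - 1) = -4*(-9) = 36)
J(O(5, -5), E)*(-1*(-4567)) = (36 + 4*0)*(-1*(-4567)) = (36 + 0)*4567 = 36*4567 = 164412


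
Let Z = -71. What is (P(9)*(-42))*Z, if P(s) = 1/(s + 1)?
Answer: 1491/5 ≈ 298.20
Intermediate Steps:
P(s) = 1/(1 + s)
(P(9)*(-42))*Z = (-42/(1 + 9))*(-71) = (-42/10)*(-71) = ((1/10)*(-42))*(-71) = -21/5*(-71) = 1491/5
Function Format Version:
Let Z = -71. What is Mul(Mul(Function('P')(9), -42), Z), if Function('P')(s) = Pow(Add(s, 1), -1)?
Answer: Rational(1491, 5) ≈ 298.20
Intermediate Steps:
Function('P')(s) = Pow(Add(1, s), -1)
Mul(Mul(Function('P')(9), -42), Z) = Mul(Mul(Pow(Add(1, 9), -1), -42), -71) = Mul(Mul(Pow(10, -1), -42), -71) = Mul(Mul(Rational(1, 10), -42), -71) = Mul(Rational(-21, 5), -71) = Rational(1491, 5)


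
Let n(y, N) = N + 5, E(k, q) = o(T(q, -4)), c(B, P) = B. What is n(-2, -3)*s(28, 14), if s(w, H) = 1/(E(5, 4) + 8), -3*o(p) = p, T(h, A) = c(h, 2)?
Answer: 3/10 ≈ 0.30000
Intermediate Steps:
T(h, A) = h
o(p) = -p/3
E(k, q) = -q/3
s(w, H) = 3/20 (s(w, H) = 1/(-⅓*4 + 8) = 1/(-4/3 + 8) = 1/(20/3) = 3/20)
n(y, N) = 5 + N
n(-2, -3)*s(28, 14) = (5 - 3)*(3/20) = 2*(3/20) = 3/10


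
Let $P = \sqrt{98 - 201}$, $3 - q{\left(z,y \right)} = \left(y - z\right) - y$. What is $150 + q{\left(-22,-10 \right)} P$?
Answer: $150 - 19 i \sqrt{103} \approx 150.0 - 192.83 i$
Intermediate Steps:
$q{\left(z,y \right)} = 3 + z$ ($q{\left(z,y \right)} = 3 - \left(\left(y - z\right) - y\right) = 3 - - z = 3 + z$)
$P = i \sqrt{103}$ ($P = \sqrt{-103} = i \sqrt{103} \approx 10.149 i$)
$150 + q{\left(-22,-10 \right)} P = 150 + \left(3 - 22\right) i \sqrt{103} = 150 - 19 i \sqrt{103}$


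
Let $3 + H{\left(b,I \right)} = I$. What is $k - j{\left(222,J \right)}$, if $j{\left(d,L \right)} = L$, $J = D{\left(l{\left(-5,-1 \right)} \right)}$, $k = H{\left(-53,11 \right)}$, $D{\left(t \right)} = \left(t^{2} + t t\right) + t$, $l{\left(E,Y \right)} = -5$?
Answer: $-37$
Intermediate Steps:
$H{\left(b,I \right)} = -3 + I$
$D{\left(t \right)} = t + 2 t^{2}$ ($D{\left(t \right)} = \left(t^{2} + t^{2}\right) + t = 2 t^{2} + t = t + 2 t^{2}$)
$k = 8$ ($k = -3 + 11 = 8$)
$J = 45$ ($J = - 5 \left(1 + 2 \left(-5\right)\right) = - 5 \left(1 - 10\right) = \left(-5\right) \left(-9\right) = 45$)
$k - j{\left(222,J \right)} = 8 - 45 = -37$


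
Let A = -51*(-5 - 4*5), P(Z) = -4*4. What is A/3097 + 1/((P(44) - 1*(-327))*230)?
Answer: 91203847/221528410 ≈ 0.41170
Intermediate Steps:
P(Z) = -16
A = 1275 (A = -51*(-5 - 1*20) = -51*(-5 - 20) = -51*(-25) = 1275)
A/3097 + 1/((P(44) - 1*(-327))*230) = 1275/3097 + 1/(-16 - 1*(-327)*230) = 1275*(1/3097) + (1/230)/(-16 + 327) = 1275/3097 + (1/230)/311 = 1275/3097 + (1/311)*(1/230) = 1275/3097 + 1/71530 = 91203847/221528410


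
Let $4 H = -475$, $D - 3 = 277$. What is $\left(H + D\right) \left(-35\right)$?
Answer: $- \frac{22575}{4} \approx -5643.8$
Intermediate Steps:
$D = 280$ ($D = 3 + 277 = 280$)
$H = - \frac{475}{4}$ ($H = \frac{1}{4} \left(-475\right) = - \frac{475}{4} \approx -118.75$)
$\left(H + D\right) \left(-35\right) = \left(- \frac{475}{4} + 280\right) \left(-35\right) = \frac{645}{4} \left(-35\right) = - \frac{22575}{4}$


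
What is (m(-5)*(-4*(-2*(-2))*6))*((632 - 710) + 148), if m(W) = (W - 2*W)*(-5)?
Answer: 168000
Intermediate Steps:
m(W) = 5*W (m(W) = -W*(-5) = 5*W)
(m(-5)*(-4*(-2*(-2))*6))*((632 - 710) + 148) = ((5*(-5))*(-4*(-2*(-2))*6))*((632 - 710) + 148) = (-(-100)*4*6)*(-78 + 148) = -(-100)*24*70 = -25*(-96)*70 = 2400*70 = 168000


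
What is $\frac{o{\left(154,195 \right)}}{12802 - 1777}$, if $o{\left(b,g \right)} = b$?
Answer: $\frac{22}{1575} \approx 0.013968$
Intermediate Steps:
$\frac{o{\left(154,195 \right)}}{12802 - 1777} = \frac{154}{12802 - 1777} = \frac{154}{11025} = 154 \cdot \frac{1}{11025} = \frac{22}{1575}$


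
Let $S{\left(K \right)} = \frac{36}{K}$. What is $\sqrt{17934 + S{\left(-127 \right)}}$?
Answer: $\frac{\sqrt{289252914}}{127} \approx 133.92$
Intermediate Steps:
$\sqrt{17934 + S{\left(-127 \right)}} = \sqrt{17934 + \frac{36}{-127}} = \sqrt{17934 + 36 \left(- \frac{1}{127}\right)} = \sqrt{17934 - \frac{36}{127}} = \sqrt{\frac{2277582}{127}} = \frac{\sqrt{289252914}}{127}$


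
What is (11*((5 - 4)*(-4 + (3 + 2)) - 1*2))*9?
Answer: -99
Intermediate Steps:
(11*((5 - 4)*(-4 + (3 + 2)) - 1*2))*9 = (11*(1*(-4 + 5) - 2))*9 = (11*(1*1 - 2))*9 = (11*(1 - 2))*9 = (11*(-1))*9 = -11*9 = -99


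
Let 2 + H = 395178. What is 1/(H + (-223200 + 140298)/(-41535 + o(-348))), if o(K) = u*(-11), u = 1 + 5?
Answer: 13867/5479933226 ≈ 2.5305e-6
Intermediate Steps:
H = 395176 (H = -2 + 395178 = 395176)
u = 6
o(K) = -66 (o(K) = 6*(-11) = -66)
1/(H + (-223200 + 140298)/(-41535 + o(-348))) = 1/(395176 + (-223200 + 140298)/(-41535 - 66)) = 1/(395176 - 82902/(-41601)) = 1/(395176 - 82902*(-1/41601)) = 1/(395176 + 27634/13867) = 1/(5479933226/13867) = 13867/5479933226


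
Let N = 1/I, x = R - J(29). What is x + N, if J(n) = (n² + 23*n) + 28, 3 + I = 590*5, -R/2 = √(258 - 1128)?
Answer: -4526591/2947 - 2*I*√870 ≈ -1536.0 - 58.992*I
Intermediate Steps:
R = -2*I*√870 (R = -2*√(258 - 1128) = -2*I*√870 ≈ -58.992*I)
I = 2947 (I = -3 + 590*5 = -3 + 2950 = 2947)
J(n) = 28 + n² + 23*n
x = -1536 - 2*I*√870 (x = -2*I*√870 - (28 + 29² + 23*29) = -2*I*√870 - (28 + 841 + 667) = -2*I*√870 - 1*1536 = -2*I*√870 - 1536 = -1536 - 2*I*√870 ≈ -1536.0 - 58.992*I)
N = 1/2947 ≈ 0.00033933
x + N = (-1536 - 2*I*√870) + 1/2947 = -4526591/2947 - 2*I*√870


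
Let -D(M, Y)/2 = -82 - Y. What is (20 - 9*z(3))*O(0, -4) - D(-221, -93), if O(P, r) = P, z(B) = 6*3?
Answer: 22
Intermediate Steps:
z(B) = 18
D(M, Y) = 164 + 2*Y (D(M, Y) = -2*(-82 - Y) = 164 + 2*Y)
(20 - 9*z(3))*O(0, -4) - D(-221, -93) = (20 - 9*18)*0 - (164 + 2*(-93)) = (20 - 162)*0 - (164 - 186) = -142*0 - 1*(-22) = 0 + 22 = 22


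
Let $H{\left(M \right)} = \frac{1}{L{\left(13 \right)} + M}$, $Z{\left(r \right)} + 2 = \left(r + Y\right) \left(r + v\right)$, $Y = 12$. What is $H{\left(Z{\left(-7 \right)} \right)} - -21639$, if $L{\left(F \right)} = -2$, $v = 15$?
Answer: $\frac{779005}{36} \approx 21639.0$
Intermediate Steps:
$Z{\left(r \right)} = -2 + \left(12 + r\right) \left(15 + r\right)$ ($Z{\left(r \right)} = -2 + \left(r + 12\right) \left(r + 15\right) = -2 + \left(12 + r\right) \left(15 + r\right)$)
$H{\left(M \right)} = \frac{1}{-2 + M}$
$H{\left(Z{\left(-7 \right)} \right)} - -21639 = \frac{1}{-2 + \left(178 + \left(-7\right)^{2} + 27 \left(-7\right)\right)} - -21639 = \frac{1}{-2 + \left(178 + 49 - 189\right)} + 21639 = \frac{1}{-2 + 38} + 21639 = \frac{1}{36} + 21639 = \frac{779005}{36}$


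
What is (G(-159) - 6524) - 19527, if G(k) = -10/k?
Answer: -4142099/159 ≈ -26051.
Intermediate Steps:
(G(-159) - 6524) - 19527 = (-10/(-159) - 6524) - 19527 = (-10*(-1/159) - 6524) - 19527 = (10/159 - 6524) - 19527 = -1037306/159 - 19527 = -4142099/159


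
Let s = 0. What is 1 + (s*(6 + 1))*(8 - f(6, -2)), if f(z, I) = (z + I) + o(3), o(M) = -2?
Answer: 1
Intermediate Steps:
f(z, I) = -2 + I + z (f(z, I) = (z + I) - 2 = (I + z) - 2 = -2 + I + z)
1 + (s*(6 + 1))*(8 - f(6, -2)) = 1 + (0*(6 + 1))*(8 - (-2 - 2 + 6)) = 1 + (0*7)*(8 - 1*2) = 1 + 0*(8 - 2) = 1 + 0*6 = 1 + 0 = 1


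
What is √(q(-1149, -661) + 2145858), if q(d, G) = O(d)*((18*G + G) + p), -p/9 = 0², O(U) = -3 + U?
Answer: √16613826 ≈ 4076.0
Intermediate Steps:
p = 0 (p = -9*0² = -9*0 = 0)
q(d, G) = 19*G*(-3 + d) (q(d, G) = (-3 + d)*((18*G + G) + 0) = (-3 + d)*(19*G + 0) = (-3 + d)*(19*G) = 19*G*(-3 + d))
√(q(-1149, -661) + 2145858) = √(19*(-661)*(-3 - 1149) + 2145858) = √(19*(-661)*(-1152) + 2145858) = √(14467968 + 2145858) = √16613826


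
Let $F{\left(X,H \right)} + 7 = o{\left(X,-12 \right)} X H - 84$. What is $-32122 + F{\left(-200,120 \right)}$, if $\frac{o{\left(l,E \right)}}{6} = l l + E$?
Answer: $-5758304213$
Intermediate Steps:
$o{\left(l,E \right)} = 6 E + 6 l^{2}$ ($o{\left(l,E \right)} = 6 \left(l l + E\right) = 6 \left(l^{2} + E\right) = 6 \left(E + l^{2}\right) = 6 E + 6 l^{2}$)
$F{\left(X,H \right)} = -91 + H X \left(-72 + 6 X^{2}\right)$ ($F{\left(X,H \right)} = -7 + \left(\left(6 \left(-12\right) + 6 X^{2}\right) X H - 84\right) = -7 + \left(\left(-72 + 6 X^{2}\right) X H - 84\right) = -7 + \left(X \left(-72 + 6 X^{2}\right) H - 84\right) = -7 + \left(H X \left(-72 + 6 X^{2}\right) - 84\right) = -7 + \left(-84 + H X \left(-72 + 6 X^{2}\right)\right) = -91 + H X \left(-72 + 6 X^{2}\right)$)
$-32122 + F{\left(-200,120 \right)} = -32122 + \left(-91 + 6 \cdot 120 \left(-200\right) \left(-12 + \left(-200\right)^{2}\right)\right) = -32122 + \left(-91 + 6 \cdot 120 \left(-200\right) \left(-12 + 40000\right)\right) = -32122 + \left(-91 + 6 \cdot 120 \left(-200\right) 39988\right) = -32122 - 5758272091 = -5758304213$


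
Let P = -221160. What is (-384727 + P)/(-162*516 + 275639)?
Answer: -605887/192047 ≈ -3.1549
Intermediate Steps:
(-384727 + P)/(-162*516 + 275639) = (-384727 - 221160)/(-162*516 + 275639) = -605887/(-83592 + 275639) = -605887/192047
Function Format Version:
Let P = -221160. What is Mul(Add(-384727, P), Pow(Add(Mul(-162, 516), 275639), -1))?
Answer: Rational(-605887, 192047) ≈ -3.1549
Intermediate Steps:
Mul(Add(-384727, P), Pow(Add(Mul(-162, 516), 275639), -1)) = Mul(Add(-384727, -221160), Pow(Add(Mul(-162, 516), 275639), -1)) = Mul(-605887, Pow(Add(-83592, 275639), -1)) = Mul(-605887, Pow(192047, -1)) = Mul(-605887, Rational(1, 192047)) = Rational(-605887, 192047)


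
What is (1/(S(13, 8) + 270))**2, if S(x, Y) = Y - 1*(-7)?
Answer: 1/81225 ≈ 1.2311e-5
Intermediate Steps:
S(x, Y) = 7 + Y (S(x, Y) = Y + 7 = 7 + Y)
(1/(S(13, 8) + 270))**2 = (1/((7 + 8) + 270))**2 = (1/(15 + 270))**2 = (1/285)**2 = 1/81225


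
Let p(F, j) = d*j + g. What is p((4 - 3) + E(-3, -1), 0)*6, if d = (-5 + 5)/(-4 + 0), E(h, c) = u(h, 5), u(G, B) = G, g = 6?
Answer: 36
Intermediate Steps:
E(h, c) = h
d = 0 (d = 0/(-4) = -¼*0 = 0)
p(F, j) = 6 (p(F, j) = 0*j + 6 = 0 + 6 = 6)
p((4 - 3) + E(-3, -1), 0)*6 = 6*6 = 36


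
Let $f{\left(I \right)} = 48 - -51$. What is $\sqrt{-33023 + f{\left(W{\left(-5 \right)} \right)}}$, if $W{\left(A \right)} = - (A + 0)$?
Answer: $2 i \sqrt{8231} \approx 181.45 i$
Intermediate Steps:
$W{\left(A \right)} = - A$
$f{\left(I \right)} = 99$ ($f{\left(I \right)} = 48 + 51 = 99$)
$\sqrt{-33023 + f{\left(W{\left(-5 \right)} \right)}} = \sqrt{-33023 + 99} = \sqrt{-32924} = 2 i \sqrt{8231}$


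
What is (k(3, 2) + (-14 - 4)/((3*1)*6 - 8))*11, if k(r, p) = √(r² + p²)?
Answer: -99/5 + 11*√13 ≈ 19.861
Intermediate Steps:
k(r, p) = √(p² + r²)
(k(3, 2) + (-14 - 4)/((3*1)*6 - 8))*11 = (√(2² + 3²) + (-14 - 4)/((3*1)*6 - 8))*11 = (√(4 + 9) - 18/(3*6 - 8))*11 = (√13 - 18/(18 - 8))*11 = (√13 - 18/10)*11 = (√13 - 18*⅒)*11 = (√13 - 9/5)*11 = (-9/5 + √13)*11 = -99/5 + 11*√13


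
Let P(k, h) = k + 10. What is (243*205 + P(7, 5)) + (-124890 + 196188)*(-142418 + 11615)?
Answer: -9325942462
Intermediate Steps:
P(k, h) = 10 + k
(243*205 + P(7, 5)) + (-124890 + 196188)*(-142418 + 11615) = (243*205 + (10 + 7)) + (-124890 + 196188)*(-142418 + 11615) = (49815 + 17) + 71298*(-130803) = 49832 - 9325992294 = -9325942462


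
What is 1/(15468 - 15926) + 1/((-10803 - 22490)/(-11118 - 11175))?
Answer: 10176901/15248194 ≈ 0.66742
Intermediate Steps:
1/(15468 - 15926) + 1/((-10803 - 22490)/(-11118 - 11175)) = 1/(-458) + 1/(-33293/(-22293)) = -1/458 + 1/(-33293*(-1/22293)) = -1/458 + 1/(33293/22293) = -1/458 + 22293/33293 = 10176901/15248194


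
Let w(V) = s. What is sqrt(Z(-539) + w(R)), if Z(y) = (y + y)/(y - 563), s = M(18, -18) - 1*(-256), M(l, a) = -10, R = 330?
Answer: sqrt(74982835)/551 ≈ 15.716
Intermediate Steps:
s = 246 (s = -10 - 1*(-256) = -10 + 256 = 246)
w(V) = 246
Z(y) = 2*y/(-563 + y) (Z(y) = (2*y)/(-563 + y) = 2*y/(-563 + y))
sqrt(Z(-539) + w(R)) = sqrt(2*(-539)/(-563 - 539) + 246) = sqrt(2*(-539)/(-1102) + 246) = sqrt(2*(-539)*(-1/1102) + 246) = sqrt(539/551 + 246) = sqrt(136085/551) = sqrt(74982835)/551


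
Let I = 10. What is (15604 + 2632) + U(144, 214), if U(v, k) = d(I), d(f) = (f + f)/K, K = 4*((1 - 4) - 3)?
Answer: 109411/6 ≈ 18235.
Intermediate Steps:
K = -24 (K = 4*(-3 - 3) = 4*(-6) = -24)
d(f) = -f/12 (d(f) = (f + f)/(-24) = (2*f)*(-1/24) = -f/12)
U(v, k) = -5/6 (U(v, k) = -1/12*10 = -5/6)
(15604 + 2632) + U(144, 214) = (15604 + 2632) - 5/6 = 18236 - 5/6 = 109411/6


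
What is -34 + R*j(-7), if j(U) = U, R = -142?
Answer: 960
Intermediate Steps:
-34 + R*j(-7) = -34 - 142*(-7) = -34 + 994 = 960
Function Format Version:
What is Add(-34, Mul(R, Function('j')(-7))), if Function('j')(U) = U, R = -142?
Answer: 960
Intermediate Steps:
Add(-34, Mul(R, Function('j')(-7))) = Add(-34, Mul(-142, -7)) = Add(-34, 994) = 960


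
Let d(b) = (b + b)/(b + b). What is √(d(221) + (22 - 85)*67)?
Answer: 2*I*√1055 ≈ 64.962*I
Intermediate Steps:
d(b) = 1 (d(b) = (2*b)/((2*b)) = (2*b)*(1/(2*b)) = 1)
√(d(221) + (22 - 85)*67) = √(1 + (22 - 85)*67) = √(1 - 63*67) = √(1 - 4221) = √(-4220) = 2*I*√1055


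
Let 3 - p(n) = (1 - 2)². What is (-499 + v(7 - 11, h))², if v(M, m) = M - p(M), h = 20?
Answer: 255025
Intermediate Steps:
p(n) = 2 (p(n) = 3 - (1 - 2)² = 3 - 1*(-1)² = 3 - 1*1 = 3 - 1 = 2)
v(M, m) = -2 + M (v(M, m) = M - 1*2 = M - 2 = -2 + M)
(-499 + v(7 - 11, h))² = (-499 + (-2 + (7 - 11)))² = (-499 + (-2 - 4))² = (-499 - 6)² = (-505)² = 255025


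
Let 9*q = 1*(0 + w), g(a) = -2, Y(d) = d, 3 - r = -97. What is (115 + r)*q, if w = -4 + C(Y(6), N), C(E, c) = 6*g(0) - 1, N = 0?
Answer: -3655/9 ≈ -406.11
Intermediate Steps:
r = 100 (r = 3 - 1*(-97) = 3 + 97 = 100)
C(E, c) = -13 (C(E, c) = 6*(-2) - 1 = -12 - 1 = -13)
w = -17 (w = -4 - 13 = -17)
q = -17/9 (q = (1*(0 - 17))/9 = (1*(-17))/9 = (⅑)*(-17) = -17/9 ≈ -1.8889)
(115 + r)*q = (115 + 100)*(-17/9) = 215*(-17/9) = -3655/9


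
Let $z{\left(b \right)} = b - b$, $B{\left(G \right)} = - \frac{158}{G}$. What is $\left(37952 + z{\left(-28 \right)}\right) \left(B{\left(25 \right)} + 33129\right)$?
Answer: $\frac{31426798784}{25} \approx 1.2571 \cdot 10^{9}$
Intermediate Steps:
$z{\left(b \right)} = 0$
$\left(37952 + z{\left(-28 \right)}\right) \left(B{\left(25 \right)} + 33129\right) = \left(37952 + 0\right) \left(- \frac{158}{25} + 33129\right) = 37952 \left(\left(-158\right) \frac{1}{25} + 33129\right) = 37952 \left(- \frac{158}{25} + 33129\right) = 37952 \cdot \frac{828067}{25} = \frac{31426798784}{25}$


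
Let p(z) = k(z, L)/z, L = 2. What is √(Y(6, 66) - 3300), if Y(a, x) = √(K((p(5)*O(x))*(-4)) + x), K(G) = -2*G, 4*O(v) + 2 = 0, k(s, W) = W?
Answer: √(-82500 + 5*√1610)/5 ≈ 57.376*I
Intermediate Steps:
O(v) = -½ (O(v) = -½ + (¼)*0 = -½ + 0 = -½)
p(z) = 2/z
Y(a, x) = √(-8/5 + x) (Y(a, x) = √(-2*(2/5)*(-½)*(-4) + x) = √(-2*(2*(⅕))*(-½)*(-4) + x) = √(-2*(⅖)*(-½)*(-4) + x) = √(-(-2)*(-4)/5 + x) = √(-2*⅘ + x) = √(-8/5 + x))
√(Y(6, 66) - 3300) = √(√(-40 + 25*66)/5 - 3300) = √(√(-40 + 1650)/5 - 3300) = √(√1610/5 - 3300) = √(-3300 + √1610/5)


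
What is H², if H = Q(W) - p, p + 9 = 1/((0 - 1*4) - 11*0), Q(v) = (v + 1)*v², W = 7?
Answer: 2576025/16 ≈ 1.6100e+5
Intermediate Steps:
Q(v) = v²*(1 + v) (Q(v) = (1 + v)*v² = v²*(1 + v))
p = -37/4 (p = -9 + 1/((0 - 1*4) - 11*0) = -9 + 1/((0 - 4) + 0) = -9 + 1/(-4 + 0) = -9 + 1/(-4) = -9 - ¼ = -37/4 ≈ -9.2500)
H = 1605/4 (H = 7²*(1 + 7) - 1*(-37/4) = 49*8 + 37/4 = 392 + 37/4 = 1605/4 ≈ 401.25)
H² = (1605/4)² = 2576025/16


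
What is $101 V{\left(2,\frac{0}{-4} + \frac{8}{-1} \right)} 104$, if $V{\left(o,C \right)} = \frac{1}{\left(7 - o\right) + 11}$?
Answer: $\frac{1313}{2} \approx 656.5$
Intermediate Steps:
$V{\left(o,C \right)} = \frac{1}{18 - o}$
$101 V{\left(2,\frac{0}{-4} + \frac{8}{-1} \right)} 104 = 101 \left(- \frac{1}{-18 + 2}\right) 104 = 101 \left(- \frac{1}{-16}\right) 104 = 101 \left(\left(-1\right) \left(- \frac{1}{16}\right)\right) 104 = 101 \cdot \frac{1}{16} \cdot 104 = \frac{101}{16} \cdot 104 = \frac{1313}{2}$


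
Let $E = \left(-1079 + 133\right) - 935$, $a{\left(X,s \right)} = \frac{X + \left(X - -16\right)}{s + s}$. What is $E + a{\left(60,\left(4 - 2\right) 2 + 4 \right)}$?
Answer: $- \frac{3745}{2} \approx -1872.5$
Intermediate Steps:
$a{\left(X,s \right)} = \frac{16 + 2 X}{2 s}$ ($a{\left(X,s \right)} = \frac{X + \left(X + 16\right)}{2 s} = \left(X + \left(16 + X\right)\right) \frac{1}{2 s} = \left(16 + 2 X\right) \frac{1}{2 s} = \frac{16 + 2 X}{2 s}$)
$E = -1881$ ($E = -946 - 935 = -1881$)
$E + a{\left(60,\left(4 - 2\right) 2 + 4 \right)} = -1881 + \frac{8 + 60}{\left(4 - 2\right) 2 + 4} = -1881 + \frac{1}{2 \cdot 2 + 4} \cdot 68 = -1881 + \frac{1}{4 + 4} \cdot 68 = -1881 + \frac{1}{8} \cdot 68 = -1881 + \frac{17}{2} = - \frac{3745}{2}$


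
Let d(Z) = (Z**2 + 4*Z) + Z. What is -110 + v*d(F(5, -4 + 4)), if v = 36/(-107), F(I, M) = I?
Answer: -13570/107 ≈ -126.82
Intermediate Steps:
v = -36/107 (v = 36*(-1/107) = -36/107 ≈ -0.33645)
d(Z) = Z**2 + 5*Z
-110 + v*d(F(5, -4 + 4)) = -110 - 180*(5 + 5)/107 = -110 - 180*10/107 = -110 - 36/107*50 = -110 - 1800/107 = -13570/107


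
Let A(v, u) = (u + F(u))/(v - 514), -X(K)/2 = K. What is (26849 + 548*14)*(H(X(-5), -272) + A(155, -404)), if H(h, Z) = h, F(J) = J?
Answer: 151823358/359 ≈ 4.2291e+5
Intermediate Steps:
X(K) = -2*K
A(v, u) = 2*u/(-514 + v) (A(v, u) = (u + u)/(v - 514) = (2*u)/(-514 + v) = 2*u/(-514 + v))
(26849 + 548*14)*(H(X(-5), -272) + A(155, -404)) = (26849 + 548*14)*(-2*(-5) + 2*(-404)/(-514 + 155)) = (26849 + 7672)*(10 + 2*(-404)/(-359)) = 34521*(10 + 2*(-404)*(-1/359)) = 34521*(10 + 808/359) = 34521*(4398/359) = 151823358/359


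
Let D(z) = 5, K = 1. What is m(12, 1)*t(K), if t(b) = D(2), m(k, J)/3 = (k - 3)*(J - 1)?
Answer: 0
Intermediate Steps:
m(k, J) = 3*(-1 + J)*(-3 + k) (m(k, J) = 3*((k - 3)*(J - 1)) = 3*((-3 + k)*(-1 + J)) = 3*((-1 + J)*(-3 + k)) = 3*(-1 + J)*(-3 + k))
t(b) = 5
m(12, 1)*t(K) = (9 - 9*1 - 3*12 + 3*1*12)*5 = (9 - 9 - 36 + 36)*5 = 0*5 = 0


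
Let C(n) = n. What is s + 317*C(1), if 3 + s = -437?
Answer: -123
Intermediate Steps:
s = -440 (s = -3 - 437 = -440)
s + 317*C(1) = -440 + 317*1 = -440 + 317 = -123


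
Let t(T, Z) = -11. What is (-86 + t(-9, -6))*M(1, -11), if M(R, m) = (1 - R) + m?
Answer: 1067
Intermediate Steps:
M(R, m) = 1 + m - R
(-86 + t(-9, -6))*M(1, -11) = (-86 - 11)*(1 - 11 - 1*1) = -97*(1 - 11 - 1) = -97*(-11) = 1067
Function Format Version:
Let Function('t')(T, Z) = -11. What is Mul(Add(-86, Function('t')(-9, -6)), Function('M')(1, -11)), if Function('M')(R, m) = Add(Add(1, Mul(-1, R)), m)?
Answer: 1067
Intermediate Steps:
Function('M')(R, m) = Add(1, m, Mul(-1, R))
Mul(Add(-86, Function('t')(-9, -6)), Function('M')(1, -11)) = Mul(Add(-86, -11), Add(1, -11, Mul(-1, 1))) = Mul(-97, Add(1, -11, -1)) = Mul(-97, -11) = 1067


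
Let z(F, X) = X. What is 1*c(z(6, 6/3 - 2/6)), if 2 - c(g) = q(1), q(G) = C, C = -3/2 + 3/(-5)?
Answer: 41/10 ≈ 4.1000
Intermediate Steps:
C = -21/10 (C = -3*½ + 3*(-⅕) = -3/2 - ⅗ = -21/10 ≈ -2.1000)
q(G) = -21/10
c(g) = 41/10 (c(g) = 2 - 1*(-21/10) = 2 + 21/10 = 41/10)
1*c(z(6, 6/3 - 2/6)) = 1*(41/10) = 41/10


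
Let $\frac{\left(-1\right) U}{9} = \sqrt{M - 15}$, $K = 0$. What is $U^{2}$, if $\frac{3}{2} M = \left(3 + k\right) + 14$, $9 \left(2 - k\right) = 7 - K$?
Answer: $-231$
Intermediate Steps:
$k = \frac{11}{9}$ ($k = 2 - \frac{7 - 0}{9} = 2 - \frac{7 + 0}{9} = 2 - \frac{7}{9} = \frac{11}{9} \approx 1.2222$)
$M = \frac{328}{27}$ ($M = \frac{2 \left(\left(3 + \frac{11}{9}\right) + 14\right)}{3} = \frac{2 \left(\frac{38}{9} + 14\right)}{3} = \frac{2}{3} \cdot \frac{164}{9} = \frac{328}{27} \approx 12.148$)
$U = - i \sqrt{231}$ ($U = - 9 \sqrt{\frac{328}{27} - 15} = - 9 \sqrt{- \frac{77}{27}} = - 9 \frac{i \sqrt{231}}{9} = - i \sqrt{231} \approx - 15.199 i$)
$U^{2} = \left(- i \sqrt{231}\right)^{2} = -231$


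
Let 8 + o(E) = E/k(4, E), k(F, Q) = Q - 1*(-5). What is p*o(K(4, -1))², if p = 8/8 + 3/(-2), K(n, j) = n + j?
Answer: -3721/128 ≈ -29.070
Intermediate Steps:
k(F, Q) = 5 + Q (k(F, Q) = Q + 5 = 5 + Q)
K(n, j) = j + n
o(E) = -8 + E/(5 + E)
p = -½ (p = 8*(⅛) + 3*(-½) = 1 - 3/2 = -½ ≈ -0.50000)
p*o(K(4, -1))² = -(-40 - 7*(-1 + 4))²/(5 + (-1 + 4))²/2 = -(-40 - 7*3)²/(5 + 3)²/2 = -(-40 - 21)²/64/2 = -((⅛)*(-61))²/2 = -(-61/8)²/2 = -½*3721/64 = -3721/128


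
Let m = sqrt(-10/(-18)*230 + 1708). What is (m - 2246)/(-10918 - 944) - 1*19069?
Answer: -113097116/5931 - sqrt(16522)/35586 ≈ -19069.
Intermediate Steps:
m = sqrt(16522)/3 (m = sqrt(-10*(-1/18)*230 + 1708) = sqrt((5/9)*230 + 1708) = sqrt(1150/9 + 1708) = sqrt(16522/9) = sqrt(16522)/3 ≈ 42.846)
(m - 2246)/(-10918 - 944) - 1*19069 = (sqrt(16522)/3 - 2246)/(-10918 - 944) - 1*19069 = (-2246 + sqrt(16522)/3)/(-11862) - 19069 = (-2246 + sqrt(16522)/3)*(-1/11862) - 19069 = (1123/5931 - sqrt(16522)/35586) - 19069 = -113097116/5931 - sqrt(16522)/35586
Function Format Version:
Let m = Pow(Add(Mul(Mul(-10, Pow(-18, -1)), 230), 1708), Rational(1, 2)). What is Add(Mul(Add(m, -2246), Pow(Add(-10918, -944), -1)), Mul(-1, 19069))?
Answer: Add(Rational(-113097116, 5931), Mul(Rational(-1, 35586), Pow(16522, Rational(1, 2)))) ≈ -19069.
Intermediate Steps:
m = Mul(Rational(1, 3), Pow(16522, Rational(1, 2))) (m = Pow(Add(Mul(Mul(-10, Rational(-1, 18)), 230), 1708), Rational(1, 2)) = Pow(Add(Mul(Rational(5, 9), 230), 1708), Rational(1, 2)) = Pow(Add(Rational(1150, 9), 1708), Rational(1, 2)) = Pow(Rational(16522, 9), Rational(1, 2)) = Mul(Rational(1, 3), Pow(16522, Rational(1, 2))) ≈ 42.846)
Add(Mul(Add(m, -2246), Pow(Add(-10918, -944), -1)), Mul(-1, 19069)) = Add(Mul(Add(Mul(Rational(1, 3), Pow(16522, Rational(1, 2))), -2246), Pow(Add(-10918, -944), -1)), Mul(-1, 19069)) = Add(Mul(Add(-2246, Mul(Rational(1, 3), Pow(16522, Rational(1, 2)))), Pow(-11862, -1)), -19069) = Add(Mul(Add(-2246, Mul(Rational(1, 3), Pow(16522, Rational(1, 2)))), Rational(-1, 11862)), -19069) = Add(Add(Rational(1123, 5931), Mul(Rational(-1, 35586), Pow(16522, Rational(1, 2)))), -19069) = Add(Rational(-113097116, 5931), Mul(Rational(-1, 35586), Pow(16522, Rational(1, 2))))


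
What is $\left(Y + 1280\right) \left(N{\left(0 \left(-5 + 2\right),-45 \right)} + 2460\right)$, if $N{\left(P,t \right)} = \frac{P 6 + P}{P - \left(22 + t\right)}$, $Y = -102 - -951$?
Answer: $5237340$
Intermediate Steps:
$Y = 849$ ($Y = -102 + 951 = 849$)
$N{\left(P,t \right)} = \frac{7 P}{-22 + P - t}$ ($N{\left(P,t \right)} = \frac{6 P + P}{-22 + P - t} = \frac{7 P}{-22 + P - t}$)
$\left(Y + 1280\right) \left(N{\left(0 \left(-5 + 2\right),-45 \right)} + 2460\right) = \left(849 + 1280\right) \left(- \frac{7 \cdot 0 \left(-5 + 2\right)}{22 - 45 - 0 \left(-5 + 2\right)} + 2460\right) = 2129 \left(- \frac{7 \cdot 0 \left(-3\right)}{22 - 45 - 0 \left(-3\right)} + 2460\right) = 2129 \left(\left(-7\right) 0 \frac{1}{22 - 45 - 0} + 2460\right) = 2129 \left(\left(-7\right) 0 \frac{1}{22 - 45 + 0} + 2460\right) = 2129 \left(\left(-7\right) 0 \frac{1}{-23} + 2460\right) = 2129 \left(\left(-7\right) 0 \left(- \frac{1}{23}\right) + 2460\right) = 2129 \left(0 + 2460\right) = 2129 \cdot 2460 = 5237340$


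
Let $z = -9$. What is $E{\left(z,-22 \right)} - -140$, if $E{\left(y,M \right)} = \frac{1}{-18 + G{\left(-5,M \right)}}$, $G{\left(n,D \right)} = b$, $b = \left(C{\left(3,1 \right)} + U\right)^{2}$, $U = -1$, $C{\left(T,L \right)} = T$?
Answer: $\frac{1959}{14} \approx 139.93$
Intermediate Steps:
$b = 4$ ($b = \left(3 - 1\right)^{2} = 2^{2} = 4$)
$G{\left(n,D \right)} = 4$
$E{\left(y,M \right)} = - \frac{1}{14}$ ($E{\left(y,M \right)} = \frac{1}{-18 + 4} = \frac{1}{-14} = - \frac{1}{14}$)
$E{\left(z,-22 \right)} - -140 = - \frac{1}{14} - -140 = - \frac{1}{14} + 140 = \frac{1959}{14}$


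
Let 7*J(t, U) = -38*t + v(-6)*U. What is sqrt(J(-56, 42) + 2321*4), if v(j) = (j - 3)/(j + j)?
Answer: sqrt(38370)/2 ≈ 97.941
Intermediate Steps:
v(j) = (-3 + j)/(2*j) (v(j) = (-3 + j)/((2*j)) = (-3 + j)*(1/(2*j)) = (-3 + j)/(2*j))
J(t, U) = -38*t/7 + 3*U/28 (J(t, U) = (-38*t + ((1/2)*(-3 - 6)/(-6))*U)/7 = (-38*t + ((1/2)*(-1/6)*(-9))*U)/7 = (-38*t + 3*U/4)/7 = -38*t/7 + 3*U/28)
sqrt(J(-56, 42) + 2321*4) = sqrt((-38/7*(-56) + (3/28)*42) + 2321*4) = sqrt((304 + 9/2) + 9284) = sqrt(617/2 + 9284) = sqrt(19185/2) = sqrt(38370)/2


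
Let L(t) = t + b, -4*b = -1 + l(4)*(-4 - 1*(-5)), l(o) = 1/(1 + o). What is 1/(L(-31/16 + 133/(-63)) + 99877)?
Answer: 720/71908669 ≈ 1.0013e-5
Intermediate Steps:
b = 1/5 (b = -(-1 + (-4 - 1*(-5))/(1 + 4))/4 = -(-1 + (-4 + 5)/5)/4 = -(-1 + (1/5)*1)/4 = -(-1 + 1/5)/4 = -1/4*(-4/5) = 1/5 ≈ 0.20000)
L(t) = 1/5 + t (L(t) = t + 1/5 = 1/5 + t)
1/(L(-31/16 + 133/(-63)) + 99877) = 1/((1/5 + (-31/16 + 133/(-63))) + 99877) = 1/((1/5 + (-31*1/16 + 133*(-1/63))) + 99877) = 1/((1/5 + (-31/16 - 19/9)) + 99877) = 1/((1/5 - 583/144) + 99877) = 1/(-2771/720 + 99877) = 1/(71908669/720) = 720/71908669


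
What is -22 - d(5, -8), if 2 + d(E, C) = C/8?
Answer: -19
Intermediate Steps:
d(E, C) = -2 + C/8
-22 - d(5, -8) = -22 - (-2 + (⅛)*(-8)) = -22 - (-2 - 1) = -22 - 1*(-3) = -22 + 3 = -19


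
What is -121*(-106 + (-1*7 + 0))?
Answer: 13673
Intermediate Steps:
-121*(-106 + (-1*7 + 0)) = -121*(-106 + (-7 + 0)) = -121*(-106 - 7) = -121*(-113) = 13673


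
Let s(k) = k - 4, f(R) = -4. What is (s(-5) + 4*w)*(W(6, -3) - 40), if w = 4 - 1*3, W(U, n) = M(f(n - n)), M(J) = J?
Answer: 220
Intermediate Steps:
W(U, n) = -4
w = 1 (w = 4 - 3 = 1)
s(k) = -4 + k
(s(-5) + 4*w)*(W(6, -3) - 40) = ((-4 - 5) + 4*1)*(-4 - 40) = (-9 + 4)*(-44) = -5*(-44) = 220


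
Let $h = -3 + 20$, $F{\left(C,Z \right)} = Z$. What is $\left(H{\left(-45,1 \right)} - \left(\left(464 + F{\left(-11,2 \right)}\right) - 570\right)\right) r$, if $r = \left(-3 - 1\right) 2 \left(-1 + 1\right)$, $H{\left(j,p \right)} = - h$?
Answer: $0$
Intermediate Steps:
$h = 17$
$H{\left(j,p \right)} = -17$ ($H{\left(j,p \right)} = \left(-1\right) 17 = -17$)
$r = 0$ ($r = \left(-4\right) 2 \cdot 0 = \left(-8\right) 0 = 0$)
$\left(H{\left(-45,1 \right)} - \left(\left(464 + F{\left(-11,2 \right)}\right) - 570\right)\right) r = \left(-17 - \left(\left(464 + 2\right) - 570\right)\right) 0 = \left(-17 - \left(466 - 570\right)\right) 0 = \left(-17 - -104\right) 0 = \left(-17 + 104\right) 0 = 87 \cdot 0 = 0$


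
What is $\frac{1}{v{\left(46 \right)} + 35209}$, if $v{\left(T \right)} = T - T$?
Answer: $\frac{1}{35209} \approx 2.8402 \cdot 10^{-5}$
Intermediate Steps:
$v{\left(T \right)} = 0$
$\frac{1}{v{\left(46 \right)} + 35209} = \frac{1}{0 + 35209} = \frac{1}{35209}$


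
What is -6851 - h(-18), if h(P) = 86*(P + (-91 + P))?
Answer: 4071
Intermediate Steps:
h(P) = -7826 + 172*P (h(P) = 86*(-91 + 2*P) = -7826 + 172*P)
-6851 - h(-18) = -6851 - (-7826 + 172*(-18)) = -6851 - (-7826 - 3096) = -6851 - 1*(-10922) = -6851 + 10922 = 4071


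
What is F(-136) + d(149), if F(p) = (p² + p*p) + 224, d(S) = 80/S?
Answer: 5545264/149 ≈ 37217.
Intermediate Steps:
F(p) = 224 + 2*p² (F(p) = (p² + p²) + 224 = 2*p² + 224 = 224 + 2*p²)
F(-136) + d(149) = (224 + 2*(-136)²) + 80/149 = (224 + 2*18496) + 80*(1/149) = (224 + 36992) + 80/149 = 37216 + 80/149 = 5545264/149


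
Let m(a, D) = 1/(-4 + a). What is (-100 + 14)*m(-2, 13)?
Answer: 43/3 ≈ 14.333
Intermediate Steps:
(-100 + 14)*m(-2, 13) = (-100 + 14)/(-4 - 2) = -86/(-6) = -86*(-⅙) = 43/3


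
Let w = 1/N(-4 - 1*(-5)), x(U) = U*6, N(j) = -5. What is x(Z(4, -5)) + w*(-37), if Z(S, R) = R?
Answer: -113/5 ≈ -22.600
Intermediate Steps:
x(U) = 6*U
w = -⅕ (w = 1/(-5) = -⅕ ≈ -0.20000)
x(Z(4, -5)) + w*(-37) = 6*(-5) - ⅕*(-37) = -30 + 37/5 = -113/5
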